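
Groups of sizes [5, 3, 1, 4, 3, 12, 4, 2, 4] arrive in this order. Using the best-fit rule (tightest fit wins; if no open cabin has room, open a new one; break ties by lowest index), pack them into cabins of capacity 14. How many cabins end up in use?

3

  5 → cabin 1 (new)  [load 5/14]
  3 → cabin 1  [load 8/14]
  1 → cabin 1  [load 9/14]
  4 → cabin 1  [load 13/14]
  3 → cabin 2 (new)  [load 3/14]
  12 → cabin 3 (new)  [load 12/14]
  4 → cabin 2  [load 7/14]
  2 → cabin 3  [load 14/14]
  4 → cabin 2  [load 11/14]
3 cabins opened.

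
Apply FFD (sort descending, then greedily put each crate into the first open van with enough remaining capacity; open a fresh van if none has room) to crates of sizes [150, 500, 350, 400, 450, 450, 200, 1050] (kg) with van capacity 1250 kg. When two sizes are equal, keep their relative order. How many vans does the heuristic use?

Sorted descending: 1050, 500, 450, 450, 400, 350, 200, 150.
  1050 → van 1 (new)  [load 1050/1250]
  500 → van 2 (new)  [load 500/1250]
  450 → van 2  [load 950/1250]
  450 → van 3 (new)  [load 450/1250]
  400 → van 3  [load 850/1250]
  350 → van 3  [load 1200/1250]
  200 → van 1  [load 1250/1250]
  150 → van 2  [load 1100/1250]
3 vans opened.

3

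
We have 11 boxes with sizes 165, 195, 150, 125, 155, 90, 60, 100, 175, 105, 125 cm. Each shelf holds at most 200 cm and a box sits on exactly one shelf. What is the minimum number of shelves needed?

9

Total = 195 + 175 + 165 + 155 + 150 + 125 + 125 + 105 + 100 + 90 + 60 = 1445 cm.
Lower bound: ⌈1445/200⌉ = 8 shelves.
A packing using 9 shelves:
  shelf 1: 195 = 195
  shelf 2: 175 = 175
  shelf 3: 165 = 165
  shelf 4: 155 = 155
  shelf 5: 150 = 150
  shelf 6: 125 + 60 = 185
  shelf 7: 125 = 125
  shelf 8: 105 + 90 = 195
  shelf 9: 100 = 100
No arrangement into 8 shelves stays within capacity, so 9 is optimal.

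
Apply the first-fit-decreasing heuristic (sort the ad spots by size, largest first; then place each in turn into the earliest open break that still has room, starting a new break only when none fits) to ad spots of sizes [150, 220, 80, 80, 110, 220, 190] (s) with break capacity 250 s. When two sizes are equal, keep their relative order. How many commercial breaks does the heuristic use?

Sorted descending: 220, 220, 190, 150, 110, 80, 80.
  220 → break 1 (new)  [load 220/250]
  220 → break 2 (new)  [load 220/250]
  190 → break 3 (new)  [load 190/250]
  150 → break 4 (new)  [load 150/250]
  110 → break 5 (new)  [load 110/250]
  80 → break 4  [load 230/250]
  80 → break 5  [load 190/250]
5 commercial breaks opened.

5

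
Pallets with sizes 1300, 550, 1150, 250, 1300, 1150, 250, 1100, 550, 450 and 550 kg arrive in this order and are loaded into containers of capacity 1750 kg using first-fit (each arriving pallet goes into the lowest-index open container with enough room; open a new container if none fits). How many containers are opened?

6

  1300 → container 1 (new)  [load 1300/1750]
  550 → container 2 (new)  [load 550/1750]
  1150 → container 2  [load 1700/1750]
  250 → container 1  [load 1550/1750]
  1300 → container 3 (new)  [load 1300/1750]
  1150 → container 4 (new)  [load 1150/1750]
  250 → container 3  [load 1550/1750]
  1100 → container 5 (new)  [load 1100/1750]
  550 → container 4  [load 1700/1750]
  450 → container 5  [load 1550/1750]
  550 → container 6 (new)  [load 550/1750]
6 containers opened.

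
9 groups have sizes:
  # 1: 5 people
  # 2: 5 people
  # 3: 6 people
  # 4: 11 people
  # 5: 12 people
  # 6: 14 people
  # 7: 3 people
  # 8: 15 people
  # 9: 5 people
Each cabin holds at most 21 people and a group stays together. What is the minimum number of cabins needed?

Total = 15 + 14 + 12 + 11 + 6 + 5 + 5 + 5 + 3 = 76 people.
Lower bound: ⌈76/21⌉ = 4 cabins.
A packing using 4 cabins:
  cabin 1: 15 + 6 = 21
  cabin 2: 14 + 5 = 19
  cabin 3: 12 + 5 + 3 = 20
  cabin 4: 11 + 5 = 16
This matches the lower bound, so 4 is optimal.

4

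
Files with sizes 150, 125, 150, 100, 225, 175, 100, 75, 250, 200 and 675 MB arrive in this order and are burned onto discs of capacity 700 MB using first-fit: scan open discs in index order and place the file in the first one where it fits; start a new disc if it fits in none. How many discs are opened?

4

  150 → disc 1 (new)  [load 150/700]
  125 → disc 1  [load 275/700]
  150 → disc 1  [load 425/700]
  100 → disc 1  [load 525/700]
  225 → disc 2 (new)  [load 225/700]
  175 → disc 1  [load 700/700]
  100 → disc 2  [load 325/700]
  75 → disc 2  [load 400/700]
  250 → disc 2  [load 650/700]
  200 → disc 3 (new)  [load 200/700]
  675 → disc 4 (new)  [load 675/700]
4 discs opened.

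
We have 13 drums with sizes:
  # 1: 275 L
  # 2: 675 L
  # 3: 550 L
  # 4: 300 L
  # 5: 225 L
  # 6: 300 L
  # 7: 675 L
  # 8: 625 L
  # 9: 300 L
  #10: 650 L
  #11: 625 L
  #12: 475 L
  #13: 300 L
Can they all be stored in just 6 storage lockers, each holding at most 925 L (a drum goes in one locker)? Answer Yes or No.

No

Total = 5975 L; ⌈5975/925⌉ = 7.
At least 7 storage lockers are required, but only 6 are allowed.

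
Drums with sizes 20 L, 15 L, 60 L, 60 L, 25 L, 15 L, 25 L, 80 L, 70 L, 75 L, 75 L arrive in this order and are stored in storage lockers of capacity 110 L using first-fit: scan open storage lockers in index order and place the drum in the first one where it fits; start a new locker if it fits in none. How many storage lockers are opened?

6

  20 → locker 1 (new)  [load 20/110]
  15 → locker 1  [load 35/110]
  60 → locker 1  [load 95/110]
  60 → locker 2 (new)  [load 60/110]
  25 → locker 2  [load 85/110]
  15 → locker 1  [load 110/110]
  25 → locker 2  [load 110/110]
  80 → locker 3 (new)  [load 80/110]
  70 → locker 4 (new)  [load 70/110]
  75 → locker 5 (new)  [load 75/110]
  75 → locker 6 (new)  [load 75/110]
6 storage lockers opened.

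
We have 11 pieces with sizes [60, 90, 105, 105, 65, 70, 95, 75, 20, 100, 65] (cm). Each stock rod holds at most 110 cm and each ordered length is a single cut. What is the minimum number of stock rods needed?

10

Total = 105 + 105 + 100 + 95 + 90 + 75 + 70 + 65 + 65 + 60 + 20 = 850 cm.
Lower bound: ⌈850/110⌉ = 8 stock rods.
Also, 10 pieces each exceed 55 cm, and no two of those can share a stock rod, so at least 10 stock rods are needed.
A packing using 10 stock rods:
  stock rod 1: 105 = 105
  stock rod 2: 105 = 105
  stock rod 3: 100 = 100
  stock rod 4: 95 = 95
  stock rod 5: 90 + 20 = 110
  stock rod 6: 75 = 75
  stock rod 7: 70 = 70
  stock rod 8: 65 = 65
  stock rod 9: 65 = 65
  stock rod 10: 60 = 60
This matches the lower bound, so 10 is optimal.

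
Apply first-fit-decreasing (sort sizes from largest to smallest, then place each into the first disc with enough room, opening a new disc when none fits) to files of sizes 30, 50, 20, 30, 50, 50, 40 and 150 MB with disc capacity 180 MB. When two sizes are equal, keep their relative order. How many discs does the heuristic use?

Sorted descending: 150, 50, 50, 50, 40, 30, 30, 20.
  150 → disc 1 (new)  [load 150/180]
  50 → disc 2 (new)  [load 50/180]
  50 → disc 2  [load 100/180]
  50 → disc 2  [load 150/180]
  40 → disc 3 (new)  [load 40/180]
  30 → disc 1  [load 180/180]
  30 → disc 2  [load 180/180]
  20 → disc 3  [load 60/180]
3 discs opened.

3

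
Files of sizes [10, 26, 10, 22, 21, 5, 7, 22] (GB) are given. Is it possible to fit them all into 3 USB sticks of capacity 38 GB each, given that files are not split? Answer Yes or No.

No

Total = 123 GB; ⌈123/38⌉ = 4.
At least 4 USB sticks are required, but only 3 are allowed.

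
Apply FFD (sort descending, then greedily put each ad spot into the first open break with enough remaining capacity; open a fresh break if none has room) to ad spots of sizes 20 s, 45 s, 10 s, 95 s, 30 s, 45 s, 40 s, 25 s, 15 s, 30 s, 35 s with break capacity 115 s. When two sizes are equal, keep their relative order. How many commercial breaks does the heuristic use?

Sorted descending: 95, 45, 45, 40, 35, 30, 30, 25, 20, 15, 10.
  95 → break 1 (new)  [load 95/115]
  45 → break 2 (new)  [load 45/115]
  45 → break 2  [load 90/115]
  40 → break 3 (new)  [load 40/115]
  35 → break 3  [load 75/115]
  30 → break 3  [load 105/115]
  30 → break 4 (new)  [load 30/115]
  25 → break 2  [load 115/115]
  20 → break 1  [load 115/115]
  15 → break 4  [load 45/115]
  10 → break 3  [load 115/115]
4 commercial breaks opened.

4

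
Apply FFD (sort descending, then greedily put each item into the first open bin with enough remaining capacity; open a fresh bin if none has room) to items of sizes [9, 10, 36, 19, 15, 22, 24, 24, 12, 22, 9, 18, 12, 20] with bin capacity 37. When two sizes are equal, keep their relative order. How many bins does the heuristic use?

8

Sorted descending: 36, 24, 24, 22, 22, 20, 19, 18, 15, 12, 12, 10, 9, 9.
  36 → bin 1 (new)  [load 36/37]
  24 → bin 2 (new)  [load 24/37]
  24 → bin 3 (new)  [load 24/37]
  22 → bin 4 (new)  [load 22/37]
  22 → bin 5 (new)  [load 22/37]
  20 → bin 6 (new)  [load 20/37]
  19 → bin 7 (new)  [load 19/37]
  18 → bin 7  [load 37/37]
  15 → bin 4  [load 37/37]
  12 → bin 2  [load 36/37]
  12 → bin 3  [load 36/37]
  10 → bin 5  [load 32/37]
  9 → bin 6  [load 29/37]
  9 → bin 8 (new)  [load 9/37]
8 bins opened.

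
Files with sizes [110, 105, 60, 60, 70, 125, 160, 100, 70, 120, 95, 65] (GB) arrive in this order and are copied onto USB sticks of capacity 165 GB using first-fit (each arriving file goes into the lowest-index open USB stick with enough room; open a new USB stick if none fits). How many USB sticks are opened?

8

  110 → USB stick 1 (new)  [load 110/165]
  105 → USB stick 2 (new)  [load 105/165]
  60 → USB stick 2  [load 165/165]
  60 → USB stick 3 (new)  [load 60/165]
  70 → USB stick 3  [load 130/165]
  125 → USB stick 4 (new)  [load 125/165]
  160 → USB stick 5 (new)  [load 160/165]
  100 → USB stick 6 (new)  [load 100/165]
  70 → USB stick 7 (new)  [load 70/165]
  120 → USB stick 8 (new)  [load 120/165]
  95 → USB stick 7  [load 165/165]
  65 → USB stick 6  [load 165/165]
8 USB sticks opened.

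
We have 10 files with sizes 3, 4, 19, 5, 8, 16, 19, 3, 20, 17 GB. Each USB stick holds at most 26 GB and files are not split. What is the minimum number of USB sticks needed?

Total = 20 + 19 + 19 + 17 + 16 + 8 + 5 + 4 + 3 + 3 = 114 GB.
Lower bound: ⌈114/26⌉ = 5 USB sticks.
A packing using 5 USB sticks:
  USB stick 1: 20 + 5 = 25
  USB stick 2: 19 + 4 + 3 = 26
  USB stick 3: 19 + 3 = 22
  USB stick 4: 17 + 8 = 25
  USB stick 5: 16 = 16
This matches the lower bound, so 5 is optimal.

5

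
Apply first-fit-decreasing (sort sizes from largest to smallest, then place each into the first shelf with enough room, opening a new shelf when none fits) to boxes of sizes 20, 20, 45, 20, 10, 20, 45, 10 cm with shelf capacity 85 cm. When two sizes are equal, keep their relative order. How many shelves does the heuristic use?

Sorted descending: 45, 45, 20, 20, 20, 20, 10, 10.
  45 → shelf 1 (new)  [load 45/85]
  45 → shelf 2 (new)  [load 45/85]
  20 → shelf 1  [load 65/85]
  20 → shelf 1  [load 85/85]
  20 → shelf 2  [load 65/85]
  20 → shelf 2  [load 85/85]
  10 → shelf 3 (new)  [load 10/85]
  10 → shelf 3  [load 20/85]
3 shelves opened.

3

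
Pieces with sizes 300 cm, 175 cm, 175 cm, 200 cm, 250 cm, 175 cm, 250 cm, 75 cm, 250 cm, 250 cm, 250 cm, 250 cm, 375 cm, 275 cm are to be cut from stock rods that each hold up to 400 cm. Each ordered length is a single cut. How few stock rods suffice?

Total = 375 + 300 + 275 + 250 + 250 + 250 + 250 + 250 + 250 + 200 + 175 + 175 + 175 + 75 = 3250 cm.
Lower bound: ⌈3250/400⌉ = 9 stock rods.
A packing using 11 stock rods:
  stock rod 1: 375 = 375
  stock rod 2: 300 + 75 = 375
  stock rod 3: 275 = 275
  stock rod 4: 250 = 250
  stock rod 5: 250 = 250
  stock rod 6: 250 = 250
  stock rod 7: 250 = 250
  stock rod 8: 250 = 250
  stock rod 9: 250 = 250
  stock rod 10: 200 + 175 = 375
  stock rod 11: 175 + 175 = 350
No arrangement into 10 stock rods stays within capacity, so 11 is optimal.

11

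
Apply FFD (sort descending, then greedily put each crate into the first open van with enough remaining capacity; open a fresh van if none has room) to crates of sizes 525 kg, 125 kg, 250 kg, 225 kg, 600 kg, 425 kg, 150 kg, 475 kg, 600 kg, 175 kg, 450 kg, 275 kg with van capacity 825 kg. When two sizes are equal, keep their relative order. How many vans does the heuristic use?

6

Sorted descending: 600, 600, 525, 475, 450, 425, 275, 250, 225, 175, 150, 125.
  600 → van 1 (new)  [load 600/825]
  600 → van 2 (new)  [load 600/825]
  525 → van 3 (new)  [load 525/825]
  475 → van 4 (new)  [load 475/825]
  450 → van 5 (new)  [load 450/825]
  425 → van 6 (new)  [load 425/825]
  275 → van 3  [load 800/825]
  250 → van 4  [load 725/825]
  225 → van 1  [load 825/825]
  175 → van 2  [load 775/825]
  150 → van 5  [load 600/825]
  125 → van 5  [load 725/825]
6 vans opened.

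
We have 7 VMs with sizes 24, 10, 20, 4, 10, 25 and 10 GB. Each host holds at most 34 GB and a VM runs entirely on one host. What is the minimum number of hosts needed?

4

Total = 25 + 24 + 20 + 10 + 10 + 10 + 4 = 103 GB.
Lower bound: ⌈103/34⌉ = 4 hosts.
A packing using 4 hosts:
  host 1: 25 + 4 = 29
  host 2: 24 + 10 = 34
  host 3: 20 + 10 = 30
  host 4: 10 = 10
This matches the lower bound, so 4 is optimal.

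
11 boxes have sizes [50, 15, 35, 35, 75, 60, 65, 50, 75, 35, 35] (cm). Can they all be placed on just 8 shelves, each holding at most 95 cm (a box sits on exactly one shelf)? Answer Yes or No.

Yes

A valid assignment using 7 shelves:
  shelf 1: 75 + 15 = 90
  shelf 2: 75 = 75
  shelf 3: 65 = 65
  shelf 4: 60 + 35 = 95
  shelf 5: 50 + 35 = 85
  shelf 6: 50 + 35 = 85
  shelf 7: 35 = 35
That uses only 7 ≤ 8, so 8 shelves are enough.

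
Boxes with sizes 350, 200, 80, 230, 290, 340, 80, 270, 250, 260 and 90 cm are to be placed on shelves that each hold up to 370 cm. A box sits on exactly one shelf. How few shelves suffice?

Total = 350 + 340 + 290 + 270 + 260 + 250 + 230 + 200 + 90 + 80 + 80 = 2440 cm.
Lower bound: ⌈2440/370⌉ = 7 shelves.
Also, 8 boxes each exceed 185 cm, and no two of those can share a shelf, so at least 8 shelves are needed.
A packing using 8 shelves:
  shelf 1: 350 = 350
  shelf 2: 340 = 340
  shelf 3: 290 + 80 = 370
  shelf 4: 270 + 90 = 360
  shelf 5: 260 + 80 = 340
  shelf 6: 250 = 250
  shelf 7: 230 = 230
  shelf 8: 200 = 200
This matches the lower bound, so 8 is optimal.

8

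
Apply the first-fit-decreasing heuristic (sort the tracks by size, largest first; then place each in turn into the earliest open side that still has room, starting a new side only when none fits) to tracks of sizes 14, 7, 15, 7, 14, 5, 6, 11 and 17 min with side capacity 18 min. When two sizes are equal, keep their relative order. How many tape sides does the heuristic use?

6

Sorted descending: 17, 15, 14, 14, 11, 7, 7, 6, 5.
  17 → side 1 (new)  [load 17/18]
  15 → side 2 (new)  [load 15/18]
  14 → side 3 (new)  [load 14/18]
  14 → side 4 (new)  [load 14/18]
  11 → side 5 (new)  [load 11/18]
  7 → side 5  [load 18/18]
  7 → side 6 (new)  [load 7/18]
  6 → side 6  [load 13/18]
  5 → side 6  [load 18/18]
6 tape sides opened.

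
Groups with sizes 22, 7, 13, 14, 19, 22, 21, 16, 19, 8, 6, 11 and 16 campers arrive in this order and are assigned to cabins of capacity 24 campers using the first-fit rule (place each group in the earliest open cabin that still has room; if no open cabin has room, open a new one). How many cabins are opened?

10

  22 → cabin 1 (new)  [load 22/24]
  7 → cabin 2 (new)  [load 7/24]
  13 → cabin 2  [load 20/24]
  14 → cabin 3 (new)  [load 14/24]
  19 → cabin 4 (new)  [load 19/24]
  22 → cabin 5 (new)  [load 22/24]
  21 → cabin 6 (new)  [load 21/24]
  16 → cabin 7 (new)  [load 16/24]
  19 → cabin 8 (new)  [load 19/24]
  8 → cabin 3  [load 22/24]
  6 → cabin 7  [load 22/24]
  11 → cabin 9 (new)  [load 11/24]
  16 → cabin 10 (new)  [load 16/24]
10 cabins opened.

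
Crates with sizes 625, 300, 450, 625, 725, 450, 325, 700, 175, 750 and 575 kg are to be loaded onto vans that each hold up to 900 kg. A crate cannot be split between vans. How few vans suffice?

Total = 750 + 725 + 700 + 625 + 625 + 575 + 450 + 450 + 325 + 300 + 175 = 5700 kg.
Lower bound: ⌈5700/900⌉ = 7 vans.
A packing using 8 vans:
  van 1: 750 = 750
  van 2: 725 + 175 = 900
  van 3: 700 = 700
  van 4: 625 = 625
  van 5: 625 = 625
  van 6: 575 + 325 = 900
  van 7: 450 + 450 = 900
  van 8: 300 = 300
No arrangement into 7 vans stays within capacity, so 8 is optimal.

8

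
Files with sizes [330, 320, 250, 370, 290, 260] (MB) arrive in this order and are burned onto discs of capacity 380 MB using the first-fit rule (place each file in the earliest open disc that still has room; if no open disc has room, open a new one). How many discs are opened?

  330 → disc 1 (new)  [load 330/380]
  320 → disc 2 (new)  [load 320/380]
  250 → disc 3 (new)  [load 250/380]
  370 → disc 4 (new)  [load 370/380]
  290 → disc 5 (new)  [load 290/380]
  260 → disc 6 (new)  [load 260/380]
6 discs opened.

6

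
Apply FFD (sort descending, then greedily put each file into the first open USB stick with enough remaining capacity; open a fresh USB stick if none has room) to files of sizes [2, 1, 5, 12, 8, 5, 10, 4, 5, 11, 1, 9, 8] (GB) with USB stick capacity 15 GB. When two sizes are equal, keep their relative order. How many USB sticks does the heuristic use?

Sorted descending: 12, 11, 10, 9, 8, 8, 5, 5, 5, 4, 2, 1, 1.
  12 → USB stick 1 (new)  [load 12/15]
  11 → USB stick 2 (new)  [load 11/15]
  10 → USB stick 3 (new)  [load 10/15]
  9 → USB stick 4 (new)  [load 9/15]
  8 → USB stick 5 (new)  [load 8/15]
  8 → USB stick 6 (new)  [load 8/15]
  5 → USB stick 3  [load 15/15]
  5 → USB stick 4  [load 14/15]
  5 → USB stick 5  [load 13/15]
  4 → USB stick 2  [load 15/15]
  2 → USB stick 1  [load 14/15]
  1 → USB stick 1  [load 15/15]
  1 → USB stick 4  [load 15/15]
6 USB sticks opened.

6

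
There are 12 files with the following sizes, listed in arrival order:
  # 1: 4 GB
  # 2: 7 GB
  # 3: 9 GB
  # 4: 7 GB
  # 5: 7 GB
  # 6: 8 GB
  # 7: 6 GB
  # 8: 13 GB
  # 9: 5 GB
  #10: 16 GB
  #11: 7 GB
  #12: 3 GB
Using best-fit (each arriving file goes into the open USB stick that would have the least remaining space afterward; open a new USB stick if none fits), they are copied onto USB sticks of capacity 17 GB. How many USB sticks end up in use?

6

  4 → USB stick 1 (new)  [load 4/17]
  7 → USB stick 1  [load 11/17]
  9 → USB stick 2 (new)  [load 9/17]
  7 → USB stick 2  [load 16/17]
  7 → USB stick 3 (new)  [load 7/17]
  8 → USB stick 3  [load 15/17]
  6 → USB stick 1  [load 17/17]
  13 → USB stick 4 (new)  [load 13/17]
  5 → USB stick 5 (new)  [load 5/17]
  16 → USB stick 6 (new)  [load 16/17]
  7 → USB stick 5  [load 12/17]
  3 → USB stick 4  [load 16/17]
6 USB sticks opened.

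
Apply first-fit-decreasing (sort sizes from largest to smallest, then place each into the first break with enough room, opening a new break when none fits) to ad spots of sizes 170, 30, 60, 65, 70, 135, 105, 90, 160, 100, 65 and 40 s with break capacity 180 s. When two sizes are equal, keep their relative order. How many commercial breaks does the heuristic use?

Sorted descending: 170, 160, 135, 105, 100, 90, 70, 65, 65, 60, 40, 30.
  170 → break 1 (new)  [load 170/180]
  160 → break 2 (new)  [load 160/180]
  135 → break 3 (new)  [load 135/180]
  105 → break 4 (new)  [load 105/180]
  100 → break 5 (new)  [load 100/180]
  90 → break 6 (new)  [load 90/180]
  70 → break 4  [load 175/180]
  65 → break 5  [load 165/180]
  65 → break 6  [load 155/180]
  60 → break 7 (new)  [load 60/180]
  40 → break 3  [load 175/180]
  30 → break 7  [load 90/180]
7 commercial breaks opened.

7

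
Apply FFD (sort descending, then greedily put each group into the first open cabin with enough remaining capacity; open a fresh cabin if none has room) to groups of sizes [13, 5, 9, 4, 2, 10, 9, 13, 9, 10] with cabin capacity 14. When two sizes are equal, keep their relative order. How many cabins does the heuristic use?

7

Sorted descending: 13, 13, 10, 10, 9, 9, 9, 5, 4, 2.
  13 → cabin 1 (new)  [load 13/14]
  13 → cabin 2 (new)  [load 13/14]
  10 → cabin 3 (new)  [load 10/14]
  10 → cabin 4 (new)  [load 10/14]
  9 → cabin 5 (new)  [load 9/14]
  9 → cabin 6 (new)  [load 9/14]
  9 → cabin 7 (new)  [load 9/14]
  5 → cabin 5  [load 14/14]
  4 → cabin 3  [load 14/14]
  2 → cabin 4  [load 12/14]
7 cabins opened.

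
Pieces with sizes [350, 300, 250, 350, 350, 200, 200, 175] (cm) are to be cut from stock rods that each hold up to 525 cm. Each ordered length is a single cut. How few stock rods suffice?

5

Total = 350 + 350 + 350 + 300 + 250 + 200 + 200 + 175 = 2175 cm.
Lower bound: ⌈2175/525⌉ = 5 stock rods.
A packing using 5 stock rods:
  stock rod 1: 350 + 175 = 525
  stock rod 2: 350 = 350
  stock rod 3: 350 = 350
  stock rod 4: 300 + 200 = 500
  stock rod 5: 250 + 200 = 450
This matches the lower bound, so 5 is optimal.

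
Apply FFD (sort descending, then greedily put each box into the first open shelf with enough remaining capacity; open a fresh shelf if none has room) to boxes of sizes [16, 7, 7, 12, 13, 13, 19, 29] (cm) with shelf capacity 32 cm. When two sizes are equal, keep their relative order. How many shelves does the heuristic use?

Sorted descending: 29, 19, 16, 13, 13, 12, 7, 7.
  29 → shelf 1 (new)  [load 29/32]
  19 → shelf 2 (new)  [load 19/32]
  16 → shelf 3 (new)  [load 16/32]
  13 → shelf 2  [load 32/32]
  13 → shelf 3  [load 29/32]
  12 → shelf 4 (new)  [load 12/32]
  7 → shelf 4  [load 19/32]
  7 → shelf 4  [load 26/32]
4 shelves opened.

4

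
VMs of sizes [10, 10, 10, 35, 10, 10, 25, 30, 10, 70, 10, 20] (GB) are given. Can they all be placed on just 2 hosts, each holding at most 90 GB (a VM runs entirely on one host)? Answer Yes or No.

No

Total = 250 GB; ⌈250/90⌉ = 3.
At least 3 hosts are required, but only 2 are allowed.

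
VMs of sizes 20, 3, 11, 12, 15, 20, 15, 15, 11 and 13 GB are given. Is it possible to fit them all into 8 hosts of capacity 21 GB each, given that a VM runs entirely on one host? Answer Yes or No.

Total = 135 GB; ⌈135/21⌉ = 7.
9 VMs each exceed half the capacity and cannot share a host, forcing at least 9 hosts.
At least 9 hosts are required, but only 8 are allowed.

No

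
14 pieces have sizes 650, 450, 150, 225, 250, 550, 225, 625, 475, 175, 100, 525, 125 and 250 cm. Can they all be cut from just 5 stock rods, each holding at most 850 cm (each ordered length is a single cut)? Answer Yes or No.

Total = 4775 cm; ⌈4775/850⌉ = 6.
At least 6 stock rods are required, but only 5 are allowed.

No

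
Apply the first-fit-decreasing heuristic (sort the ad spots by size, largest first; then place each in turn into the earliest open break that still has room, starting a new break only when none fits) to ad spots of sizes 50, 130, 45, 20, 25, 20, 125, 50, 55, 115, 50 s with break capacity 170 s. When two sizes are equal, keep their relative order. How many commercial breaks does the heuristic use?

Sorted descending: 130, 125, 115, 55, 50, 50, 50, 45, 25, 20, 20.
  130 → break 1 (new)  [load 130/170]
  125 → break 2 (new)  [load 125/170]
  115 → break 3 (new)  [load 115/170]
  55 → break 3  [load 170/170]
  50 → break 4 (new)  [load 50/170]
  50 → break 4  [load 100/170]
  50 → break 4  [load 150/170]
  45 → break 2  [load 170/170]
  25 → break 1  [load 155/170]
  20 → break 4  [load 170/170]
  20 → break 5 (new)  [load 20/170]
5 commercial breaks opened.

5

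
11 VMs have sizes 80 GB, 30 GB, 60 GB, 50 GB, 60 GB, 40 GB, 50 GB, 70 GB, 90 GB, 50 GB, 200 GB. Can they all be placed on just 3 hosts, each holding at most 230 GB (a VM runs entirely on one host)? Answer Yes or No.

Total = 780 GB; ⌈780/230⌉ = 4.
At least 4 hosts are required, but only 3 are allowed.

No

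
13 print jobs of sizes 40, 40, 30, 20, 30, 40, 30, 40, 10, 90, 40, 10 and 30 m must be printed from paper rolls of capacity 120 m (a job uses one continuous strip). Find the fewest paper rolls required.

Total = 90 + 40 + 40 + 40 + 40 + 40 + 30 + 30 + 30 + 30 + 20 + 10 + 10 = 450 m.
Lower bound: ⌈450/120⌉ = 4 paper rolls.
A packing using 4 paper rolls:
  roll 1: 90 + 30 = 120
  roll 2: 40 + 40 + 40 = 120
  roll 3: 40 + 40 + 30 + 10 = 120
  roll 4: 30 + 30 + 20 + 10 = 90
This matches the lower bound, so 4 is optimal.

4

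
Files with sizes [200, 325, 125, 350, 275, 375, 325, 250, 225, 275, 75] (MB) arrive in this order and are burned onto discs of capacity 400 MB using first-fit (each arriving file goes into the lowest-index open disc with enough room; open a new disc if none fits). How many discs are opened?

  200 → disc 1 (new)  [load 200/400]
  325 → disc 2 (new)  [load 325/400]
  125 → disc 1  [load 325/400]
  350 → disc 3 (new)  [load 350/400]
  275 → disc 4 (new)  [load 275/400]
  375 → disc 5 (new)  [load 375/400]
  325 → disc 6 (new)  [load 325/400]
  250 → disc 7 (new)  [load 250/400]
  225 → disc 8 (new)  [load 225/400]
  275 → disc 9 (new)  [load 275/400]
  75 → disc 1  [load 400/400]
9 discs opened.

9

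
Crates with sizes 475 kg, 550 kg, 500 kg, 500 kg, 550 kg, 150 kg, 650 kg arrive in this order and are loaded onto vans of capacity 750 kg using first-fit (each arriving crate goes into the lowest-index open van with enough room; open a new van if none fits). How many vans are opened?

  475 → van 1 (new)  [load 475/750]
  550 → van 2 (new)  [load 550/750]
  500 → van 3 (new)  [load 500/750]
  500 → van 4 (new)  [load 500/750]
  550 → van 5 (new)  [load 550/750]
  150 → van 1  [load 625/750]
  650 → van 6 (new)  [load 650/750]
6 vans opened.

6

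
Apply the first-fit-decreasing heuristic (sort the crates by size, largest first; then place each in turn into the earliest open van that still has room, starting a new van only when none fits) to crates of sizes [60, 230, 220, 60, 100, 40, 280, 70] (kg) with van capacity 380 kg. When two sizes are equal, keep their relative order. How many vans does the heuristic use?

3

Sorted descending: 280, 230, 220, 100, 70, 60, 60, 40.
  280 → van 1 (new)  [load 280/380]
  230 → van 2 (new)  [load 230/380]
  220 → van 3 (new)  [load 220/380]
  100 → van 1  [load 380/380]
  70 → van 2  [load 300/380]
  60 → van 2  [load 360/380]
  60 → van 3  [load 280/380]
  40 → van 3  [load 320/380]
3 vans opened.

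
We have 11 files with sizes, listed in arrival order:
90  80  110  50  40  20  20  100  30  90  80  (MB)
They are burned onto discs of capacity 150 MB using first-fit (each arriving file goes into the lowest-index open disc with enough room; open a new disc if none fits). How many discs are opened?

  90 → disc 1 (new)  [load 90/150]
  80 → disc 2 (new)  [load 80/150]
  110 → disc 3 (new)  [load 110/150]
  50 → disc 1  [load 140/150]
  40 → disc 2  [load 120/150]
  20 → disc 2  [load 140/150]
  20 → disc 3  [load 130/150]
  100 → disc 4 (new)  [load 100/150]
  30 → disc 4  [load 130/150]
  90 → disc 5 (new)  [load 90/150]
  80 → disc 6 (new)  [load 80/150]
6 discs opened.

6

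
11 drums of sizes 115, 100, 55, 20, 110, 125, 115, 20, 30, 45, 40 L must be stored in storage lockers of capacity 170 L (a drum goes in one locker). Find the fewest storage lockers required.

5

Total = 125 + 115 + 115 + 110 + 100 + 55 + 45 + 40 + 30 + 20 + 20 = 775 L.
Lower bound: ⌈775/170⌉ = 5 storage lockers.
A packing using 5 storage lockers:
  locker 1: 125 + 45 = 170
  locker 2: 115 + 55 = 170
  locker 3: 115 + 40 = 155
  locker 4: 110 + 30 + 20 = 160
  locker 5: 100 + 20 = 120
This matches the lower bound, so 5 is optimal.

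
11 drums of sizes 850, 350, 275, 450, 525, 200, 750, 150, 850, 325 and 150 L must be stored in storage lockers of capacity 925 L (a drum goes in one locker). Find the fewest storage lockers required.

Total = 850 + 850 + 750 + 525 + 450 + 350 + 325 + 275 + 200 + 150 + 150 = 4875 L.
Lower bound: ⌈4875/925⌉ = 6 storage lockers.
A packing using 6 storage lockers:
  locker 1: 850 = 850
  locker 2: 850 = 850
  locker 3: 750 + 150 = 900
  locker 4: 525 + 350 = 875
  locker 5: 450 + 325 + 150 = 925
  locker 6: 275 + 200 = 475
This matches the lower bound, so 6 is optimal.

6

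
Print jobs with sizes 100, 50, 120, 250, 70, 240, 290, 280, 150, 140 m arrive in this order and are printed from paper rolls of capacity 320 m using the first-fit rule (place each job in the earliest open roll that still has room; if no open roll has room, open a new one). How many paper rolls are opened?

  100 → roll 1 (new)  [load 100/320]
  50 → roll 1  [load 150/320]
  120 → roll 1  [load 270/320]
  250 → roll 2 (new)  [load 250/320]
  70 → roll 2  [load 320/320]
  240 → roll 3 (new)  [load 240/320]
  290 → roll 4 (new)  [load 290/320]
  280 → roll 5 (new)  [load 280/320]
  150 → roll 6 (new)  [load 150/320]
  140 → roll 6  [load 290/320]
6 paper rolls opened.

6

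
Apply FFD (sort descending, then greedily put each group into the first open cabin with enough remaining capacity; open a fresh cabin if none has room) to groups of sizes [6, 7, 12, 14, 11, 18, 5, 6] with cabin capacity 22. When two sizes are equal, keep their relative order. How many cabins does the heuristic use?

Sorted descending: 18, 14, 12, 11, 7, 6, 6, 5.
  18 → cabin 1 (new)  [load 18/22]
  14 → cabin 2 (new)  [load 14/22]
  12 → cabin 3 (new)  [load 12/22]
  11 → cabin 4 (new)  [load 11/22]
  7 → cabin 2  [load 21/22]
  6 → cabin 3  [load 18/22]
  6 → cabin 4  [load 17/22]
  5 → cabin 4  [load 22/22]
4 cabins opened.

4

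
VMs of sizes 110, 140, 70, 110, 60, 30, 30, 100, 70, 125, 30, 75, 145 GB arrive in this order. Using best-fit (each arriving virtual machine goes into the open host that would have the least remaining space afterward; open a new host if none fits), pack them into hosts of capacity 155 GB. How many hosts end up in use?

8

  110 → host 1 (new)  [load 110/155]
  140 → host 2 (new)  [load 140/155]
  70 → host 3 (new)  [load 70/155]
  110 → host 4 (new)  [load 110/155]
  60 → host 3  [load 130/155]
  30 → host 1  [load 140/155]
  30 → host 4  [load 140/155]
  100 → host 5 (new)  [load 100/155]
  70 → host 6 (new)  [load 70/155]
  125 → host 7 (new)  [load 125/155]
  30 → host 7  [load 155/155]
  75 → host 6  [load 145/155]
  145 → host 8 (new)  [load 145/155]
8 hosts opened.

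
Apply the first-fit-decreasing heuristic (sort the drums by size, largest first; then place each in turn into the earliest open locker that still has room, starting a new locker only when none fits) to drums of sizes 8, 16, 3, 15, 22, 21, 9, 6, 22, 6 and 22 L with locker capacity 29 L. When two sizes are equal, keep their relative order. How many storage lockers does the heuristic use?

Sorted descending: 22, 22, 22, 21, 16, 15, 9, 8, 6, 6, 3.
  22 → locker 1 (new)  [load 22/29]
  22 → locker 2 (new)  [load 22/29]
  22 → locker 3 (new)  [load 22/29]
  21 → locker 4 (new)  [load 21/29]
  16 → locker 5 (new)  [load 16/29]
  15 → locker 6 (new)  [load 15/29]
  9 → locker 5  [load 25/29]
  8 → locker 4  [load 29/29]
  6 → locker 1  [load 28/29]
  6 → locker 2  [load 28/29]
  3 → locker 3  [load 25/29]
6 storage lockers opened.

6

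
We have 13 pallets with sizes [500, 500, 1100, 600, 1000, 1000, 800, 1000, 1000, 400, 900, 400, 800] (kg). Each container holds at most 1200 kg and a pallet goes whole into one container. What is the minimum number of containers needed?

10

Total = 1100 + 1000 + 1000 + 1000 + 1000 + 900 + 800 + 800 + 600 + 500 + 500 + 400 + 400 = 10000 kg.
Lower bound: ⌈10000/1200⌉ = 9 containers.
A packing using 10 containers:
  container 1: 1100 = 1100
  container 2: 1000 = 1000
  container 3: 1000 = 1000
  container 4: 1000 = 1000
  container 5: 1000 = 1000
  container 6: 900 = 900
  container 7: 800 + 400 = 1200
  container 8: 800 + 400 = 1200
  container 9: 600 + 500 = 1100
  container 10: 500 = 500
No arrangement into 9 containers stays within capacity, so 10 is optimal.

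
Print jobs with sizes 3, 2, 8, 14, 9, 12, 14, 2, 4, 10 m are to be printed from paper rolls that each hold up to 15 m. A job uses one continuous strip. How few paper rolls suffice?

Total = 14 + 14 + 12 + 10 + 9 + 8 + 4 + 3 + 2 + 2 = 78 m.
Lower bound: ⌈78/15⌉ = 6 paper rolls.
A packing using 6 paper rolls:
  roll 1: 14 = 14
  roll 2: 14 = 14
  roll 3: 12 + 3 = 15
  roll 4: 10 + 4 = 14
  roll 5: 9 + 2 + 2 = 13
  roll 6: 8 = 8
This matches the lower bound, so 6 is optimal.

6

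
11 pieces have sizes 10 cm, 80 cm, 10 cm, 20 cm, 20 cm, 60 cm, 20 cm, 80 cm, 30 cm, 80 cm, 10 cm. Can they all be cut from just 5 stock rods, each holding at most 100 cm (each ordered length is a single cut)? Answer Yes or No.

Yes

A valid assignment using 5 stock rods:
  stock rod 1: 80 + 20 = 100
  stock rod 2: 80 + 20 = 100
  stock rod 3: 80 + 20 = 100
  stock rod 4: 60 + 30 + 10 = 100
  stock rod 5: 10 + 10 = 20
Every load is within 100 cm, so 5 stock rods suffice.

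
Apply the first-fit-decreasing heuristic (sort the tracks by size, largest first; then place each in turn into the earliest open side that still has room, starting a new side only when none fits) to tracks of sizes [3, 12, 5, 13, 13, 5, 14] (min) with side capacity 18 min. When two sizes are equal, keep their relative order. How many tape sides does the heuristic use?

4

Sorted descending: 14, 13, 13, 12, 5, 5, 3.
  14 → side 1 (new)  [load 14/18]
  13 → side 2 (new)  [load 13/18]
  13 → side 3 (new)  [load 13/18]
  12 → side 4 (new)  [load 12/18]
  5 → side 2  [load 18/18]
  5 → side 3  [load 18/18]
  3 → side 1  [load 17/18]
4 tape sides opened.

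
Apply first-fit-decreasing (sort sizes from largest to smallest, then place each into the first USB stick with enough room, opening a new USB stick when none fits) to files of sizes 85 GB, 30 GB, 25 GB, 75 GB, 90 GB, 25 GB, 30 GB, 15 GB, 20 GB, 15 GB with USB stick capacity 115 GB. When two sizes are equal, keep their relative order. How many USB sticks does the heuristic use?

4

Sorted descending: 90, 85, 75, 30, 30, 25, 25, 20, 15, 15.
  90 → USB stick 1 (new)  [load 90/115]
  85 → USB stick 2 (new)  [load 85/115]
  75 → USB stick 3 (new)  [load 75/115]
  30 → USB stick 2  [load 115/115]
  30 → USB stick 3  [load 105/115]
  25 → USB stick 1  [load 115/115]
  25 → USB stick 4 (new)  [load 25/115]
  20 → USB stick 4  [load 45/115]
  15 → USB stick 4  [load 60/115]
  15 → USB stick 4  [load 75/115]
4 USB sticks opened.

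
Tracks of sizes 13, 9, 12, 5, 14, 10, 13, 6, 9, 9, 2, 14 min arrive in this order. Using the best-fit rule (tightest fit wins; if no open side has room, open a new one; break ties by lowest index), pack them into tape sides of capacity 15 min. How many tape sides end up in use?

9

  13 → side 1 (new)  [load 13/15]
  9 → side 2 (new)  [load 9/15]
  12 → side 3 (new)  [load 12/15]
  5 → side 2  [load 14/15]
  14 → side 4 (new)  [load 14/15]
  10 → side 5 (new)  [load 10/15]
  13 → side 6 (new)  [load 13/15]
  6 → side 7 (new)  [load 6/15]
  9 → side 7  [load 15/15]
  9 → side 8 (new)  [load 9/15]
  2 → side 1  [load 15/15]
  14 → side 9 (new)  [load 14/15]
9 tape sides opened.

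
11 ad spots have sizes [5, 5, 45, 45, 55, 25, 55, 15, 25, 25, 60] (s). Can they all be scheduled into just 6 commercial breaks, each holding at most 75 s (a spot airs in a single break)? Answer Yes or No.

A valid assignment using 6 commercial breaks:
  break 1: 60 + 15 = 75
  break 2: 55 + 5 + 5 = 65
  break 3: 55 = 55
  break 4: 45 + 25 = 70
  break 5: 45 + 25 = 70
  break 6: 25 = 25
Every load is within 75 s, so 6 commercial breaks suffice.

Yes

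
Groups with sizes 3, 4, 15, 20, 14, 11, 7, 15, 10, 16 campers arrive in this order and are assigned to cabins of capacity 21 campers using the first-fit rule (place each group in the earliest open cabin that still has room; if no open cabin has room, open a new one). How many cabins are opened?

7

  3 → cabin 1 (new)  [load 3/21]
  4 → cabin 1  [load 7/21]
  15 → cabin 2 (new)  [load 15/21]
  20 → cabin 3 (new)  [load 20/21]
  14 → cabin 1  [load 21/21]
  11 → cabin 4 (new)  [load 11/21]
  7 → cabin 4  [load 18/21]
  15 → cabin 5 (new)  [load 15/21]
  10 → cabin 6 (new)  [load 10/21]
  16 → cabin 7 (new)  [load 16/21]
7 cabins opened.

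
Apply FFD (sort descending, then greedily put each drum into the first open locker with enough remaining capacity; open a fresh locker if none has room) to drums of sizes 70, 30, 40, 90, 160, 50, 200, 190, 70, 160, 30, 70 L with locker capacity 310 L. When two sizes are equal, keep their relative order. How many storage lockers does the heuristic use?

4

Sorted descending: 200, 190, 160, 160, 90, 70, 70, 70, 50, 40, 30, 30.
  200 → locker 1 (new)  [load 200/310]
  190 → locker 2 (new)  [load 190/310]
  160 → locker 3 (new)  [load 160/310]
  160 → locker 4 (new)  [load 160/310]
  90 → locker 1  [load 290/310]
  70 → locker 2  [load 260/310]
  70 → locker 3  [load 230/310]
  70 → locker 3  [load 300/310]
  50 → locker 2  [load 310/310]
  40 → locker 4  [load 200/310]
  30 → locker 4  [load 230/310]
  30 → locker 4  [load 260/310]
4 storage lockers opened.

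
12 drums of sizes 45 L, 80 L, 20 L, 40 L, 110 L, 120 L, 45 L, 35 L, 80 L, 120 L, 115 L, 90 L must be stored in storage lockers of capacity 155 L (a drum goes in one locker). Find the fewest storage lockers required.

Total = 120 + 120 + 115 + 110 + 90 + 80 + 80 + 45 + 45 + 40 + 35 + 20 = 900 L.
Lower bound: ⌈900/155⌉ = 6 storage lockers.
Also, 7 drums each exceed 155/2 L, and no two of those can share a locker, so at least 7 storage lockers are needed.
A packing using 7 storage lockers:
  locker 1: 120 + 35 = 155
  locker 2: 120 + 20 = 140
  locker 3: 115 + 40 = 155
  locker 4: 110 + 45 = 155
  locker 5: 90 + 45 = 135
  locker 6: 80 = 80
  locker 7: 80 = 80
This matches the lower bound, so 7 is optimal.

7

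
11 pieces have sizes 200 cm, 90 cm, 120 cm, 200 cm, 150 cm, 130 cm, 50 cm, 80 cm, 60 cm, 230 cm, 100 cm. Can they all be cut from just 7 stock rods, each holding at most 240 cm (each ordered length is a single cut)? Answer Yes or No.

A valid assignment using 7 stock rods:
  stock rod 1: 230 = 230
  stock rod 2: 200 = 200
  stock rod 3: 200 = 200
  stock rod 4: 150 + 90 = 240
  stock rod 5: 130 + 100 = 230
  stock rod 6: 120 + 80 = 200
  stock rod 7: 60 + 50 = 110
Every load is within 240 cm, so 7 stock rods suffice.

Yes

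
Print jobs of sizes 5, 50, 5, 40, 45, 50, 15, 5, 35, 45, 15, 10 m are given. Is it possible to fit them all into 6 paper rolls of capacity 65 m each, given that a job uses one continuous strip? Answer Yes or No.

A valid assignment using 6 paper rolls:
  roll 1: 50 + 15 = 65
  roll 2: 50 + 15 = 65
  roll 3: 45 + 10 + 5 + 5 = 65
  roll 4: 45 + 5 = 50
  roll 5: 40 = 40
  roll 6: 35 = 35
Every load is within 65 m, so 6 paper rolls suffice.

Yes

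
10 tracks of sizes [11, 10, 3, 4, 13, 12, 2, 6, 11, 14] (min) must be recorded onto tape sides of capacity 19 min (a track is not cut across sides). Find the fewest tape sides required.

Total = 14 + 13 + 12 + 11 + 11 + 10 + 6 + 4 + 3 + 2 = 86 min.
Lower bound: ⌈86/19⌉ = 5 tape sides.
Also, 6 tracks each exceed 19/2 min, and no two of those can share a side, so at least 6 tape sides are needed.
A packing using 6 tape sides:
  side 1: 14 + 4 = 18
  side 2: 13 + 6 = 19
  side 3: 12 + 3 + 2 = 17
  side 4: 11 = 11
  side 5: 11 = 11
  side 6: 10 = 10
This matches the lower bound, so 6 is optimal.

6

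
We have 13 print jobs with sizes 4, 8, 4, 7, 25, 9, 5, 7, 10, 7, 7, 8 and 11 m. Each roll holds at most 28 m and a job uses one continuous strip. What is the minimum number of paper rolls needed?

Total = 25 + 11 + 10 + 9 + 8 + 8 + 7 + 7 + 7 + 7 + 5 + 4 + 4 = 112 m.
Lower bound: ⌈112/28⌉ = 4 paper rolls.
A packing using 5 paper rolls:
  roll 1: 25 = 25
  roll 2: 11 + 10 + 7 = 28
  roll 3: 9 + 8 + 8 = 25
  roll 4: 7 + 7 + 7 + 5 = 26
  roll 5: 4 + 4 = 8
No arrangement into 4 paper rolls stays within capacity, so 5 is optimal.

5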